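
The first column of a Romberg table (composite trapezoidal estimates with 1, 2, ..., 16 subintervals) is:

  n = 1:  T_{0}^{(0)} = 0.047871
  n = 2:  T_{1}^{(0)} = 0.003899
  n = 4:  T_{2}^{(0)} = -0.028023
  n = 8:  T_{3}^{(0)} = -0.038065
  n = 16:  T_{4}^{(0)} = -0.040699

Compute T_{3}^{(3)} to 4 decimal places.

-0.0416

Richardson extrapolation on the trapezoidal column (denominator 4−1=3):
T_{1}^{(1)} = 0.003899 + (0.003899 − 0.047871)/3 = -0.010758
T_{2}^{(1)} = -0.028023 + (-0.028023 − 0.003899)/3 = -0.038664
T_{3}^{(1)} = -0.038065 + (-0.038065 − (-0.028023))/3 = -0.041412
T_{2}^{(2)} = (16·(-0.038664) − (-0.010758)) / 15 = -0.040524
T_{3}^{(2)} = -0.041412 + (-0.041412 − (-0.038664))/15 = -0.041595
T_{3}^{(3)} = (64·(-0.041595) − (-0.040524)) / 63 = -0.041612
(Column j=1 coincides with Simpson's rule on the same nodes.)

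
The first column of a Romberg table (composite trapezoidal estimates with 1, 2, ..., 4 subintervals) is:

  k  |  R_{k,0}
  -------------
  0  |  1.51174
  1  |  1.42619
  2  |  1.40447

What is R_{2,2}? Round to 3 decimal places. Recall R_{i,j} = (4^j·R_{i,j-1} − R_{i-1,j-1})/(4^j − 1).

Richardson extrapolation on the trapezoidal column (denominator 4−1=3):
R_{1,1} = 1.42619 + (1.42619 − 1.51174)/3 = 1.39767
R_{2,1} = 1.40447 + (1.40447 − 1.42619)/3 = 1.39723
R_{2,2} = 1.39723 + (1.39723 − 1.39767)/15 = 1.39720

1.397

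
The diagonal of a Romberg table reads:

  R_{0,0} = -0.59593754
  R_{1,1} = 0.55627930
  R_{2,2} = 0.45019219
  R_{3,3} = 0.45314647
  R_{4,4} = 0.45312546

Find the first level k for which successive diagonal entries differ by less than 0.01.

|R_{1,1} − R_{0,0}| = 1.15221684 ≥ 0.01
|R_{2,2} − R_{1,1}| = 0.10608711 ≥ 0.01
|R_{3,3} − R_{2,2}| = 0.00295428 < 0.01

k = 3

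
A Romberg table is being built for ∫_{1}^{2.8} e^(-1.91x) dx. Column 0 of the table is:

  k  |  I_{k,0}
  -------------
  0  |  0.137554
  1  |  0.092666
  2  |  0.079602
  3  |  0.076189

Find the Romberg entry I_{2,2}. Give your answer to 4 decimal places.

0.0751

I_{1,1} = 0.092666 + (0.092666 − 0.137554)/3 = 0.077703
I_{2,1} = 0.079602 + (0.079602 − 0.092666)/3 = 0.075247
I_{2,2} = 0.075247 + (0.075247 − 0.077703)/15 = 0.075083
(Column j=1 coincides with Simpson's rule on the same nodes.)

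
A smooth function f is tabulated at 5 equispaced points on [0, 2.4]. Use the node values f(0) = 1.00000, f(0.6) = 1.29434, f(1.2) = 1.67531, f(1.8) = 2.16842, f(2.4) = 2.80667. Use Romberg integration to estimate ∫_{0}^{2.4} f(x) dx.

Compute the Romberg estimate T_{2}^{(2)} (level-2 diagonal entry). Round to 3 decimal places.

4.202

T_{0}^{(0)} (trapezoid, 1 panel, h=2.4000): 4.56800
T_{1}^{(0)} (trapezoid, 2 panels, h=1.2000): 4.29437
T_{2}^{(0)} (trapezoid, 4 panels, h=0.6000): 4.22484
T_{1}^{(1)} = 4.29437 + (4.29437 − 4.56800)/3 = 4.20316
T_{2}^{(1)} = 4.22484 + (4.22484 − 4.29437)/3 = 4.20166
T_{2}^{(2)} = 4.20166 + (4.20166 − 4.20316)/15 = 4.20156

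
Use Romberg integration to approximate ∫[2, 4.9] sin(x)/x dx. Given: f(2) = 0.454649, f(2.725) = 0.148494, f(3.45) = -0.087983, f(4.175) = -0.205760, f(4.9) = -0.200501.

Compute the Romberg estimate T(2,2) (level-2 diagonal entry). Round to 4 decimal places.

-0.0357

T(0,0) (trapezoid, 1 panel, h=2.9000): 0.368515
T(1,0) (trapezoid, 2 panels, h=1.4500): 0.056682
T(2,0) (trapezoid, 4 panels, h=0.7250): -0.013177
T(1,1) = 0.056682 + (0.056682 − 0.368515)/3 = -0.047262
T(2,1) = -0.013177 + (-0.013177 − 0.056682)/3 = -0.036463
T(2,2) = -0.036463 + (-0.036463 − (-0.047262))/15 = -0.035743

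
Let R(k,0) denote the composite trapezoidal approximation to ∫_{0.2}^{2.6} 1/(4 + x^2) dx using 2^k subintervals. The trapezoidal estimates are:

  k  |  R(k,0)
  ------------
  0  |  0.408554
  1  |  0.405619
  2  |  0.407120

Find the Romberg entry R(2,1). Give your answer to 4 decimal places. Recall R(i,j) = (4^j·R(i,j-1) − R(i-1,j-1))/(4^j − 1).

R(2,1) = 0.407120 + (0.407120 − 0.405619)/3 = 0.407620
(Column j=1 coincides with Simpson's rule on the same nodes.)

0.4076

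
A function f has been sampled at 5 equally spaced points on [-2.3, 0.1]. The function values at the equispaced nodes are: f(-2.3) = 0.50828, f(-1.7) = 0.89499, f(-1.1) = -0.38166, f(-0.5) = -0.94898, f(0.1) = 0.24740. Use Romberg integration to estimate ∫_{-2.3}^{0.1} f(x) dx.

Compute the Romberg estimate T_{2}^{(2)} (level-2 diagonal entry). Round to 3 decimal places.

T_{0}^{(0)} (trapezoid, 1 panel, h=2.4000): 0.90682
T_{1}^{(0)} (trapezoid, 2 panels, h=1.2000): -0.00458
T_{2}^{(0)} (trapezoid, 4 panels, h=0.6000): -0.03469
T_{1}^{(1)} = -0.00458 + (-0.00458 − 0.90682)/3 = -0.30838
T_{2}^{(1)} = -0.03469 + (-0.03469 − (-0.00458))/3 = -0.04473
T_{2}^{(2)} = -0.04473 + (-0.04473 − (-0.30838))/15 = -0.02715

-0.027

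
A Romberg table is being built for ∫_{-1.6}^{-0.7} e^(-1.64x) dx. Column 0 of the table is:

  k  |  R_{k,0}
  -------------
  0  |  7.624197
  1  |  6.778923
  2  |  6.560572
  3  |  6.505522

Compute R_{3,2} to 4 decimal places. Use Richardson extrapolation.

6.4871

Richardson extrapolation on the trapezoidal column (denominator 4−1=3):
R_{2,1} = 6.560572 + (6.560572 − 6.778923)/3 = 6.487788
R_{3,1} = 6.505522 + (6.505522 − 6.560572)/3 = 6.487172
R_{3,2} = 6.487172 + (6.487172 − 6.487788)/15 = 6.487131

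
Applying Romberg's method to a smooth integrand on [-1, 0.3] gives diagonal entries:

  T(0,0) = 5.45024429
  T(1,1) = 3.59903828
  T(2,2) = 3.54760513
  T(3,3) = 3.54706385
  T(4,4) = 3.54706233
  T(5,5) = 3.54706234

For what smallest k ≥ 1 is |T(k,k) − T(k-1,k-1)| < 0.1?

k = 2

|T(1,1) − T(0,0)| = 1.85120601 ≥ 0.1
|T(2,2) − T(1,1)| = 0.05143315 < 0.1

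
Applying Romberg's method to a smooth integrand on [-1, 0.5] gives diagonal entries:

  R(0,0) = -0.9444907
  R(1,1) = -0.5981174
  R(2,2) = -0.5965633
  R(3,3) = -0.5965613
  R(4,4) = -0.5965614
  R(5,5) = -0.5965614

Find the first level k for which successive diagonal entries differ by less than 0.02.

|R(1,1) − R(0,0)| = 0.3463733 ≥ 0.02
|R(2,2) − R(1,1)| = 0.0015541 < 0.02

k = 2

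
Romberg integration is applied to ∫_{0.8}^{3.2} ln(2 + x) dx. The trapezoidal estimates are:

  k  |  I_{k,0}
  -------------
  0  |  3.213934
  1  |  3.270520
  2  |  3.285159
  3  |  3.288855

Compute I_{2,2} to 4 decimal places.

3.2901

Richardson extrapolation on the trapezoidal column (denominator 4−1=3):
I_{1,1} = 3.270520 + (3.270520 − 3.213934)/3 = 3.289382
I_{2,1} = (4·3.285159 − 3.270520) / 3 = 3.290039
I_{2,2} = (16·3.290039 − 3.289382) / 15 = 3.290083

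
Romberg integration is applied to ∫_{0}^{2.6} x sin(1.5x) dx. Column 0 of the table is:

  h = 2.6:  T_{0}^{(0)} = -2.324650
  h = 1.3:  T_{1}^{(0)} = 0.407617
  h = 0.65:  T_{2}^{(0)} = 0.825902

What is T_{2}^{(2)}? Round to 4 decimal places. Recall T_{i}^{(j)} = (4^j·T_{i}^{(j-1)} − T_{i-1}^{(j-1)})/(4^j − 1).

0.9418

Richardson extrapolation on the trapezoidal column (denominator 4−1=3):
T_{1}^{(1)} = 0.407617 + (0.407617 − (-2.324650))/3 = 1.318373
T_{2}^{(1)} = (4·0.825902 − 0.407617) / 3 = 0.965330
T_{2}^{(2)} = 0.965330 + (0.965330 − 1.318373)/15 = 0.941794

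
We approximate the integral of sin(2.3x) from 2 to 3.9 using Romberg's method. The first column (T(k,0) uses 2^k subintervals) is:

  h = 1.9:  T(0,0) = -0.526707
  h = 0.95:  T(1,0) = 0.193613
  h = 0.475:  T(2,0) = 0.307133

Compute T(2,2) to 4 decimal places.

Richardson extrapolation on the trapezoidal column (denominator 4−1=3):
T(1,1) = 0.193613 + (0.193613 − (-0.526707))/3 = 0.433720
T(2,1) = (4·0.307133 − 0.193613) / 3 = 0.344973
T(2,2) = (16·0.344973 − 0.433720) / 15 = 0.339057
(Column j=1 coincides with Simpson's rule on the same nodes.)

0.3391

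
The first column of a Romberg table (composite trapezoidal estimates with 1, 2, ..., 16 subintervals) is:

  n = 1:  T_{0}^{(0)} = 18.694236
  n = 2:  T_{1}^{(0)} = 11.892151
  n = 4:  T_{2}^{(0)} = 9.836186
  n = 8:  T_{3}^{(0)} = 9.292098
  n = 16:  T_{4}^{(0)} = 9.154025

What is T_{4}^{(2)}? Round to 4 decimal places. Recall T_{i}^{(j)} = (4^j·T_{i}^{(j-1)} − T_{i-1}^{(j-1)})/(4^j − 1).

T_{3}^{(1)} = (4·9.292098 − 9.836186) / 3 = 9.110735
T_{4}^{(1)} = (4·9.154025 − 9.292098) / 3 = 9.108001
T_{4}^{(2)} = (16·9.108001 − 9.110735) / 15 = 9.107819

9.1078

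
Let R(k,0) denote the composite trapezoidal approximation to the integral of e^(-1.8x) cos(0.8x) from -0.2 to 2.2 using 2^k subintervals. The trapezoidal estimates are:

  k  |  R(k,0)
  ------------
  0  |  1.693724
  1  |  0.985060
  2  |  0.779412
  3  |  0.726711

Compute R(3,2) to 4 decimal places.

Richardson extrapolation on the trapezoidal column (denominator 4−1=3):
R(2,1) = 0.779412 + (0.779412 − 0.985060)/3 = 0.710863
R(3,1) = 0.726711 + (0.726711 − 0.779412)/3 = 0.709144
R(3,2) = (16·0.709144 − 0.710863) / 15 = 0.709029

0.7090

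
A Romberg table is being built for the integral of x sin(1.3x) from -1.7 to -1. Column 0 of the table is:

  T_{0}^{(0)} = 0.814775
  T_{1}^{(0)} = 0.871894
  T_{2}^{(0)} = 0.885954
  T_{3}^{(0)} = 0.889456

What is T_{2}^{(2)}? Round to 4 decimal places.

0.8906

T_{1}^{(1)} = 0.871894 + (0.871894 − 0.814775)/3 = 0.890934
T_{2}^{(1)} = 0.885954 + (0.885954 − 0.871894)/3 = 0.890641
T_{2}^{(2)} = (16·0.890641 − 0.890934) / 15 = 0.890621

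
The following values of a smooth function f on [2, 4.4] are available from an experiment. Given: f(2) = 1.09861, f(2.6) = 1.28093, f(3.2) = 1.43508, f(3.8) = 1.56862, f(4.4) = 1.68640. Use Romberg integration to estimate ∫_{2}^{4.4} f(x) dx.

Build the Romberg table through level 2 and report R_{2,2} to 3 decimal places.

R_{0,0} (trapezoid, 1 panel, h=2.4000): 3.34201
R_{1,0} (trapezoid, 2 panels, h=1.2000): 3.39310
R_{2,0} (trapezoid, 4 panels, h=0.6000): 3.40628
R_{1,1} = 3.39310 + (3.39310 − 3.34201)/3 = 3.41013
R_{2,1} = 3.40628 + (3.40628 − 3.39310)/3 = 3.41067
R_{2,2} = 3.41067 + (3.41067 − 3.41013)/15 = 3.41071

3.411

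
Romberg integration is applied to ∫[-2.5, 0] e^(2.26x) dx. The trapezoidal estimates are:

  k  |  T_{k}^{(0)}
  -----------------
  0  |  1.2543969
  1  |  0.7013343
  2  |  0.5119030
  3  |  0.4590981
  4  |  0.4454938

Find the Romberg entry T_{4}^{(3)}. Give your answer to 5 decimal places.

0.44092

Richardson extrapolation on the trapezoidal column (denominator 4−1=3):
T_{2}^{(1)} = 0.5119030 + (0.5119030 − 0.7013343)/3 = 0.4487592
T_{3}^{(1)} = 0.4590981 + (0.4590981 − 0.5119030)/3 = 0.4414965
T_{4}^{(1)} = (4·0.4454938 − 0.4590981) / 3 = 0.4409590
T_{3}^{(2)} = 0.4414965 + (0.4414965 − 0.4487592)/15 = 0.4410123
T_{4}^{(2)} = 0.4409590 + (0.4409590 − 0.4414965)/15 = 0.4409232
T_{4}^{(3)} = 0.4409232 + (0.4409232 − 0.4410123)/63 = 0.4409218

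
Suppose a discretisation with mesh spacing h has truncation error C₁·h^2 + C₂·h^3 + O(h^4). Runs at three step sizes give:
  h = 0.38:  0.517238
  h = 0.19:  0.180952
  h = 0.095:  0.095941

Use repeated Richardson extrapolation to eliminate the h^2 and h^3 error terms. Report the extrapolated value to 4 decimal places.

First eliminate the h^2 term (factor 2^2 = 4):
  B₁ = (4·0.180952 − 0.517238)/3 = 0.068857
  B₂ = (4·0.095941 − 0.180952)/3 = 0.067604
Then eliminate the h^3 term (factor 2^3 = 8):
  (8·0.067604 − 0.068857)/7 = 0.067425

0.0674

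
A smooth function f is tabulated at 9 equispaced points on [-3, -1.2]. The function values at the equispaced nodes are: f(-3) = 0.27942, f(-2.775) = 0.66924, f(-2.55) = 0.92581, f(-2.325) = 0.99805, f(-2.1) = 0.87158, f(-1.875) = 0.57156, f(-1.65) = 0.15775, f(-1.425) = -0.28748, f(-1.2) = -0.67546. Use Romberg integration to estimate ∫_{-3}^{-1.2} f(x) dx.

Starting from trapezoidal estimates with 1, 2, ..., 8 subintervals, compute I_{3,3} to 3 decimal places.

I_{0,0} (trapezoid, 1 panel, h=1.8000): -0.35644
I_{1,0} (trapezoid, 2 panels, h=0.9000): 0.60620
I_{2,0} (trapezoid, 4 panels, h=0.4500): 0.79070
I_{3,0} (trapezoid, 8 panels, h=0.2250): 0.83441
I_{1,1} = 0.60620 + (0.60620 − (-0.35644))/3 = 0.92708
I_{2,1} = 0.79070 + (0.79070 − 0.60620)/3 = 0.85220
I_{3,1} = 0.83441 + (0.83441 − 0.79070)/3 = 0.84898
I_{2,2} = 0.85220 + (0.85220 − 0.92708)/15 = 0.84721
I_{3,2} = 0.84898 + (0.84898 − 0.85220)/15 = 0.84877
I_{3,3} = 0.84877 + (0.84877 − 0.84721)/63 = 0.84879

0.849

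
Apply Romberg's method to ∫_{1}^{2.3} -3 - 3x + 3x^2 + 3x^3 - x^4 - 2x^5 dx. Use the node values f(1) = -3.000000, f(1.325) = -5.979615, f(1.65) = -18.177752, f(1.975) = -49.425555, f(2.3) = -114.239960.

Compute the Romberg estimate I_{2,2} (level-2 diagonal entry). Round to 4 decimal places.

-40.6146

I_{0,0} (trapezoid, 1 panel, h=1.3000): -76.205974
I_{1,0} (trapezoid, 2 panels, h=0.6500): -49.918526
I_{2,0} (trapezoid, 4 panels, h=0.3250): -42.965943
I_{1,1} = -49.918526 + (-49.918526 − (-76.205974))/3 = -41.156043
I_{2,1} = -42.965943 + (-42.965943 − (-49.918526))/3 = -40.648415
I_{2,2} = -40.648415 + (-40.648415 − (-41.156043))/15 = -40.614573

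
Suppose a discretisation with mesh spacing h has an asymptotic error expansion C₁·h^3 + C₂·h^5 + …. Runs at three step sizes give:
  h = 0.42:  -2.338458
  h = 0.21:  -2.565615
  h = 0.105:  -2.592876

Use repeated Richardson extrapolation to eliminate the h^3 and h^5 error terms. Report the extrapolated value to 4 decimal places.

First eliminate the h^3 term (factor 2^3 = 8):
  B₁ = (8·(-2.565615) − (-2.338458))/7 = -2.598066
  B₂ = (8·(-2.592876) − (-2.565615))/7 = -2.596770
Then eliminate the h^5 term (factor 2^5 = 32):
  (32·(-2.596770) − (-2.598066))/31 = -2.596728

-2.5967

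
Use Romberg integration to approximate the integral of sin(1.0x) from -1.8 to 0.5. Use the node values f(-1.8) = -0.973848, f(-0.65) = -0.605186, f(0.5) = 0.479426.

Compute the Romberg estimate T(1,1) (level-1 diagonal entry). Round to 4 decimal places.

-1.1175

T(0,0) (trapezoid, 1 panel, h=2.3000): -0.568585
T(1,0) (trapezoid, 2 panels, h=1.1500): -0.980257
T(1,1) = -0.980257 + (-0.980257 − (-0.568585))/3 = -1.117481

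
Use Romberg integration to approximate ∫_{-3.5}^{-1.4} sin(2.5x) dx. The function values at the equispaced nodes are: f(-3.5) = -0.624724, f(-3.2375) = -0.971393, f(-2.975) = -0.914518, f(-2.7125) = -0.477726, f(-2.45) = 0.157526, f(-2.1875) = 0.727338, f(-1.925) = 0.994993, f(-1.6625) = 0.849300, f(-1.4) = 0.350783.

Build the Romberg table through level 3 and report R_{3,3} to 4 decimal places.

0.0623

R_{0,0} (trapezoid, 1 panel, h=2.1000): -0.287638
R_{1,0} (trapezoid, 2 panels, h=1.0500): 0.021583
R_{2,0} (trapezoid, 4 panels, h=0.5250): 0.053041
R_{3,0} (trapezoid, 8 panels, h=0.2625): 0.059994
R_{1,1} = 0.021583 + (0.021583 − (-0.287638))/3 = 0.124657
R_{2,1} = 0.053041 + (0.053041 − 0.021583)/3 = 0.063527
R_{3,1} = 0.059994 + (0.059994 − 0.053041)/3 = 0.062312
R_{2,2} = 0.063527 + (0.063527 − 0.124657)/15 = 0.059452
R_{3,2} = 0.062312 + (0.062312 − 0.063527)/15 = 0.062231
R_{3,3} = 0.062231 + (0.062231 − 0.059452)/63 = 0.062275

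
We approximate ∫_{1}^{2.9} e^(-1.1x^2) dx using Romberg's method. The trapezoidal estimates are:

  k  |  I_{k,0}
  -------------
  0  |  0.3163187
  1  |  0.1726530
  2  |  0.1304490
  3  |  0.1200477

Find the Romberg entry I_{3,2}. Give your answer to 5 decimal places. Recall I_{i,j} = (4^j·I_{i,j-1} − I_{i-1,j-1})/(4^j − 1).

0.11659

Richardson extrapolation on the trapezoidal column (denominator 4−1=3):
I_{2,1} = (4·0.1304490 − 0.1726530) / 3 = 0.1163810
I_{3,1} = (4·0.1200477 − 0.1304490) / 3 = 0.1165806
I_{3,2} = 0.1165806 + (0.1165806 − 0.1163810)/15 = 0.1165939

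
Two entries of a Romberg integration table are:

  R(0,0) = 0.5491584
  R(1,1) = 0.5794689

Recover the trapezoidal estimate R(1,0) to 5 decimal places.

0.57189

From R(1,1) = (4·R(1,0) − R(0,0))/3, solve for R(1,0):
4·R(1,0) = 3·0.5794689 + 0.5491584 = 2.2875651
R(1,0) = 0.5718913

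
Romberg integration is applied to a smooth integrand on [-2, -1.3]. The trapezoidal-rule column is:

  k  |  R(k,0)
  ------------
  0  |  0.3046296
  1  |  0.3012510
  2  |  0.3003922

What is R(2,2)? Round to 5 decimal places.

0.30010

R(1,1) = 0.3012510 + (0.3012510 − 0.3046296)/3 = 0.3001248
R(2,1) = (4·0.3003922 − 0.3012510) / 3 = 0.3001059
R(2,2) = (16·0.3001059 − 0.3001248) / 15 = 0.3001046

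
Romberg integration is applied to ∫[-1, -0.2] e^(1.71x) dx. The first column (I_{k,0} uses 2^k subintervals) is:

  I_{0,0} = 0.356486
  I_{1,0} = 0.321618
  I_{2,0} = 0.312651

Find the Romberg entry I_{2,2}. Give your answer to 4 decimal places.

Richardson extrapolation on the trapezoidal column (denominator 4−1=3):
I_{1,1} = (4·0.321618 − 0.356486) / 3 = 0.309995
I_{2,1} = (4·0.312651 − 0.321618) / 3 = 0.309662
I_{2,2} = 0.309662 + (0.309662 − 0.309995)/15 = 0.309640

0.3096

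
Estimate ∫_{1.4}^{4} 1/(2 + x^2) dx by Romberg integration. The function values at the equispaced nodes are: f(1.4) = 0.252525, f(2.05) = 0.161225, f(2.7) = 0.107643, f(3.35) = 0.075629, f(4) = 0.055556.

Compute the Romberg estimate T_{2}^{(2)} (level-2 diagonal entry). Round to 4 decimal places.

T_{0}^{(0)} (trapezoid, 1 panel, h=2.6000): 0.400505
T_{1}^{(0)} (trapezoid, 2 panels, h=1.3000): 0.340189
T_{2}^{(0)} (trapezoid, 4 panels, h=0.6500): 0.324049
T_{1}^{(1)} = 0.340189 + (0.340189 − 0.400505)/3 = 0.320084
T_{2}^{(1)} = 0.324049 + (0.324049 − 0.340189)/3 = 0.318669
T_{2}^{(2)} = 0.318669 + (0.318669 − 0.320084)/15 = 0.318575

0.3186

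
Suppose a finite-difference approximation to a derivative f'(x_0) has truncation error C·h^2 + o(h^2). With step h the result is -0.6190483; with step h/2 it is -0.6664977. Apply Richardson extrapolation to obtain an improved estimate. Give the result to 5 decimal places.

-0.68231

The leading error scales as h^2; refining by a factor of 2 reduces it by 2^2 = 4.
Extrapolated value = (4·A(h/2) − A(h)) / (4 − 1)
= (4·(-0.6664977) − (-0.6190483)) / 3
= -2.0469425 / 3 = -0.6823142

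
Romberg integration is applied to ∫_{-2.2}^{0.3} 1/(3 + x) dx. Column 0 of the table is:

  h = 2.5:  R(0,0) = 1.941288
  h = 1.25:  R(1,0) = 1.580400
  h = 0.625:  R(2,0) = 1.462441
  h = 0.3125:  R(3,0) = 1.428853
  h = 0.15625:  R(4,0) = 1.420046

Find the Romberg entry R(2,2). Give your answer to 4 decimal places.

Richardson extrapolation on the trapezoidal column (denominator 4−1=3):
R(1,1) = (4·1.580400 − 1.941288) / 3 = 1.460104
R(2,1) = (4·1.462441 − 1.580400) / 3 = 1.423121
R(2,2) = (16·1.423121 − 1.460104) / 15 = 1.420655
(Column j=1 coincides with Simpson's rule on the same nodes.)

1.4207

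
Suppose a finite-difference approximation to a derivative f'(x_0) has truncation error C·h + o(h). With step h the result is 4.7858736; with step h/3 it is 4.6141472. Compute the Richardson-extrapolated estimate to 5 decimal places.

4.52828

The leading error scales as h; refining by a factor of 3 reduces it by 3^1 = 3.
Extrapolated value = (3·A(h/3) − A(h)) / (3 − 1)
= (3·4.6141472 − 4.7858736) / 2
= 9.0565680 / 2 = 4.5282840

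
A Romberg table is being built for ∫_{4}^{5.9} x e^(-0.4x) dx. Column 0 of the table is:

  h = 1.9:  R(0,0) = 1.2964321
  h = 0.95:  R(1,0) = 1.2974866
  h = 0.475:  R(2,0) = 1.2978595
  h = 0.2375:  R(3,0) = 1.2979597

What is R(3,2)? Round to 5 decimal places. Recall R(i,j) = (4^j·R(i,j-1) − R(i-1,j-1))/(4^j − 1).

1.29799

Richardson extrapolation on the trapezoidal column (denominator 4−1=3):
R(2,1) = 1.2978595 + (1.2978595 − 1.2974866)/3 = 1.2979838
R(3,1) = (4·1.2979597 − 1.2978595) / 3 = 1.2979931
R(3,2) = 1.2979931 + (1.2979931 − 1.2979838)/15 = 1.2979937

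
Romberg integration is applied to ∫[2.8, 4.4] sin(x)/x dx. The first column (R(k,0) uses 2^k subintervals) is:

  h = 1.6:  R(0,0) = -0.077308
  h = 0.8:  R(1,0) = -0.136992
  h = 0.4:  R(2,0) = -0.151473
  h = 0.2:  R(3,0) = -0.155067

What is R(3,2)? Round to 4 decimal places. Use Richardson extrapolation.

R(2,1) = -0.151473 + (-0.151473 − (-0.136992))/3 = -0.156300
R(3,1) = (4·(-0.155067) − (-0.151473)) / 3 = -0.156265
R(3,2) = (16·(-0.156265) − (-0.156300)) / 15 = -0.156263

-0.1563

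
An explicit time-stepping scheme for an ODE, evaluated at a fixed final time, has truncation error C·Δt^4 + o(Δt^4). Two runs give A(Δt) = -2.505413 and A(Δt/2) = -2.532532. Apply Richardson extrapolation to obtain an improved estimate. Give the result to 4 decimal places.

-2.5343

The leading error scales as Δt^4; refining by a factor of 2 reduces it by 2^4 = 16.
Extrapolated value = (16·A(Δt/2) − A(Δt)) / (16 − 1)
= (16·(-2.532532) − (-2.505413)) / 15
= -38.015099 / 15 = -2.534340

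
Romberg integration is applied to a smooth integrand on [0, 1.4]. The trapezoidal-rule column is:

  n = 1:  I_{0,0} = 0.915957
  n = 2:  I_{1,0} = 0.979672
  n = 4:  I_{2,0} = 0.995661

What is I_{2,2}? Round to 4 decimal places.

1.0010

Richardson extrapolation on the trapezoidal column (denominator 4−1=3):
I_{1,1} = (4·0.979672 − 0.915957) / 3 = 1.000910
I_{2,1} = 0.995661 + (0.995661 − 0.979672)/3 = 1.000991
I_{2,2} = (16·1.000991 − 1.000910) / 15 = 1.000996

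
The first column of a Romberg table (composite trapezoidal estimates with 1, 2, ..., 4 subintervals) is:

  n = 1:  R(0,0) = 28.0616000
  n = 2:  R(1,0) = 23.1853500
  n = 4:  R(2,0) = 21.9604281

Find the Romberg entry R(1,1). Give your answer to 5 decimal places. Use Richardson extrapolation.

Richardson extrapolation on the trapezoidal column (denominator 4−1=3):
R(1,1) = 23.1853500 + (23.1853500 − 28.0616000)/3 = 21.5599333

21.55993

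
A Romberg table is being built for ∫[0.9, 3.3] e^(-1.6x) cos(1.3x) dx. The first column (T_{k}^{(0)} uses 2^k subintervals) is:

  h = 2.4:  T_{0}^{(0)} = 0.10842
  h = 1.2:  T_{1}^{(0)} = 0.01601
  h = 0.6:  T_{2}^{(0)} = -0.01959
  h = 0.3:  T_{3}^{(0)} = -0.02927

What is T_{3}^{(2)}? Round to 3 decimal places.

Richardson extrapolation on the trapezoidal column (denominator 4−1=3):
T_{2}^{(1)} = (4·(-0.01959) − 0.01601) / 3 = -0.03146
T_{3}^{(1)} = (4·(-0.02927) − (-0.01959)) / 3 = -0.03250
T_{3}^{(2)} = (16·(-0.03250) − (-0.03146)) / 15 = -0.03257

-0.033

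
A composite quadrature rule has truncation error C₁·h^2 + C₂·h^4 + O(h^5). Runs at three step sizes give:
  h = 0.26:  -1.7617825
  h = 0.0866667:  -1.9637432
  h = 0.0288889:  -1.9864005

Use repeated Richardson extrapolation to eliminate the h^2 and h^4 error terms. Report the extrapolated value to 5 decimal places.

First eliminate the h^2 term (factor 3^2 = 9):
  B₁ = (9·(-1.9637432) − (-1.7617825))/8 = -1.9889883
  B₂ = (9·(-1.9864005) − (-1.9637432))/8 = -1.9892327
Then eliminate the h^4 term (factor 3^4 = 81):
  (81·(-1.9892327) − (-1.9889883))/80 = -1.9892358

-1.98924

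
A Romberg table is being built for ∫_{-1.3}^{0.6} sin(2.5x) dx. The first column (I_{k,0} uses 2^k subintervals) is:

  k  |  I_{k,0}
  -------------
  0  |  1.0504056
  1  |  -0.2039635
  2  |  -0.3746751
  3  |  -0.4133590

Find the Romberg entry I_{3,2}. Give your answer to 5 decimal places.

-0.42590

I_{2,1} = -0.3746751 + (-0.3746751 − (-0.2039635))/3 = -0.4315790
I_{3,1} = (4·(-0.4133590) − (-0.3746751)) / 3 = -0.4262536
I_{3,2} = (16·(-0.4262536) − (-0.4315790)) / 15 = -0.4258986
(Column j=1 coincides with Simpson's rule on the same nodes.)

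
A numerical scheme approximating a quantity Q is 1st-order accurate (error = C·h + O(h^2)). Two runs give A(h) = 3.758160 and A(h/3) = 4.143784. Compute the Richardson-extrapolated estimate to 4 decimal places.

4.3366

The leading error scales as h; refining by a factor of 3 reduces it by 3^1 = 3.
Extrapolated value = (3·A(h/3) − A(h)) / (3 − 1)
= (3·4.143784 − 3.758160) / 2
= 8.673192 / 2 = 4.336596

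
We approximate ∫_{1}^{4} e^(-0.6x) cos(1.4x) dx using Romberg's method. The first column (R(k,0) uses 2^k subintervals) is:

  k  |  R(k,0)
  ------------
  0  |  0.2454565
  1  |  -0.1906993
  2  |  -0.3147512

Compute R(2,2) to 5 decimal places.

Richardson extrapolation on the trapezoidal column (denominator 4−1=3):
R(1,1) = -0.1906993 + (-0.1906993 − 0.2454565)/3 = -0.3360846
R(2,1) = (4·(-0.3147512) − (-0.1906993)) / 3 = -0.3561018
R(2,2) = -0.3561018 + (-0.3561018 − (-0.3360846))/15 = -0.3574363
(Column j=1 coincides with Simpson's rule on the same nodes.)

-0.35744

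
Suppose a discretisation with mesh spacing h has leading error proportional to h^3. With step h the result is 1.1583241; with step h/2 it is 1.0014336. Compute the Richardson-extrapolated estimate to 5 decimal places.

The leading error scales as h^3; refining by a factor of 2 reduces it by 2^3 = 8.
Extrapolated value = (8·A(h/2) − A(h)) / (8 − 1)
= (8·1.0014336 − 1.1583241) / 7
= 6.8531447 / 7 = 0.9790207

0.97902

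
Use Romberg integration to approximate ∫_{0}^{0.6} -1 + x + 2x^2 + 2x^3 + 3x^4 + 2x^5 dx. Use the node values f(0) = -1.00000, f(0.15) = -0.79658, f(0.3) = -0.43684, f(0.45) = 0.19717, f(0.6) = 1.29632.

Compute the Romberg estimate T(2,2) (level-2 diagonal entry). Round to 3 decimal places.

T(0,0) (trapezoid, 1 panel, h=0.6000): 0.08890
T(1,0) (trapezoid, 2 panels, h=0.3000): -0.08660
T(2,0) (trapezoid, 4 panels, h=0.1500): -0.13321
T(1,1) = -0.08660 + (-0.08660 − 0.08890)/3 = -0.14510
T(2,1) = -0.13321 + (-0.13321 − (-0.08660))/3 = -0.14875
T(2,2) = -0.14875 + (-0.14875 − (-0.14510))/15 = -0.14899

-0.149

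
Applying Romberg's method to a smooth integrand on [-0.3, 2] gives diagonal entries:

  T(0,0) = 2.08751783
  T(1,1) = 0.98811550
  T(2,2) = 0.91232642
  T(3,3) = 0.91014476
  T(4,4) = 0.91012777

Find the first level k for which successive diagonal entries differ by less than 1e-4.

|T(1,1) − T(0,0)| = 1.09940233 ≥ 1e-4
|T(2,2) − T(1,1)| = 0.07578908 ≥ 1e-4
|T(3,3) − T(2,2)| = 0.00218166 ≥ 1e-4
|T(4,4) − T(3,3)| = 0.00001699 < 1e-4

k = 4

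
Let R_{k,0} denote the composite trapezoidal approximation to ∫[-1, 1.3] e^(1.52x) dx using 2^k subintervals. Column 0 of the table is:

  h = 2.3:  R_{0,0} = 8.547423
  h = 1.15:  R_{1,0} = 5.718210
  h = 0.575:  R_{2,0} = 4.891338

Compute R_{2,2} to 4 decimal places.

Richardson extrapolation on the trapezoidal column (denominator 4−1=3):
R_{1,1} = (4·5.718210 − 8.547423) / 3 = 4.775139
R_{2,1} = (4·4.891338 − 5.718210) / 3 = 4.615714
R_{2,2} = (16·4.615714 − 4.775139) / 15 = 4.605086
(Column j=1 coincides with Simpson's rule on the same nodes.)

4.6051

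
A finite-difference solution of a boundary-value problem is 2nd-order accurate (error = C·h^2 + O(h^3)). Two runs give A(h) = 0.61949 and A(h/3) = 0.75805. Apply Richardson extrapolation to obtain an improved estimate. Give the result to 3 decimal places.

The leading error scales as h^2; refining by a factor of 3 reduces it by 3^2 = 9.
Extrapolated value = (9·A(h/3) − A(h)) / (9 − 1)
= (9·0.75805 − 0.61949) / 8
= 6.20296 / 8 = 0.77537

0.775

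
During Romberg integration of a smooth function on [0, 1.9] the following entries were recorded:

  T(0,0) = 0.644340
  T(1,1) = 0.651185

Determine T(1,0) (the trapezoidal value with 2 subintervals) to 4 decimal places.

From T(1,1) = (4·T(1,0) − T(0,0))/3, solve for T(1,0):
4·T(1,0) = 3·0.651185 + 0.644340 = 2.597895
T(1,0) = 0.649474

0.6495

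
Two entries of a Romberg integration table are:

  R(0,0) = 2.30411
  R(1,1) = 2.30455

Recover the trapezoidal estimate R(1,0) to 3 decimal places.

2.304

From R(1,1) = (4·R(1,0) − R(0,0))/3, solve for R(1,0):
4·R(1,0) = 3·2.30455 + 2.30411 = 9.21776
R(1,0) = 2.30444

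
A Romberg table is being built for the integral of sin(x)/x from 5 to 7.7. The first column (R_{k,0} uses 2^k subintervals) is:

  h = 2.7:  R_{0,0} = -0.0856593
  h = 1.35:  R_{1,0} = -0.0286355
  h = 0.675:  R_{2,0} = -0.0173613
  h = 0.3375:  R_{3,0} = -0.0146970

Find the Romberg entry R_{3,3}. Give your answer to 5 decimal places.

Richardson extrapolation on the trapezoidal column (denominator 4−1=3):
R_{1,1} = (4·(-0.0286355) − (-0.0856593)) / 3 = -0.0096276
R_{2,1} = -0.0173613 + (-0.0173613 − (-0.0286355))/3 = -0.0136032
R_{3,1} = (4·(-0.0146970) − (-0.0173613)) / 3 = -0.0138089
R_{2,2} = -0.0136032 + (-0.0136032 − (-0.0096276))/15 = -0.0138682
R_{3,2} = -0.0138089 + (-0.0138089 − (-0.0136032))/15 = -0.0138226
R_{3,3} = -0.0138226 + (-0.0138226 − (-0.0138682))/63 = -0.0138219
(Column j=1 coincides with Simpson's rule on the same nodes.)

-0.01382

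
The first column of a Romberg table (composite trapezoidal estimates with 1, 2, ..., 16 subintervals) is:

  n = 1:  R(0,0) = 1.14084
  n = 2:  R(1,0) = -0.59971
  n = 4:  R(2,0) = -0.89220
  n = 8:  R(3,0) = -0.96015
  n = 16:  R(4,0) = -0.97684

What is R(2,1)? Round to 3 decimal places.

Richardson extrapolation on the trapezoidal column (denominator 4−1=3):
R(2,1) = -0.89220 + (-0.89220 − (-0.59971))/3 = -0.98970

-0.990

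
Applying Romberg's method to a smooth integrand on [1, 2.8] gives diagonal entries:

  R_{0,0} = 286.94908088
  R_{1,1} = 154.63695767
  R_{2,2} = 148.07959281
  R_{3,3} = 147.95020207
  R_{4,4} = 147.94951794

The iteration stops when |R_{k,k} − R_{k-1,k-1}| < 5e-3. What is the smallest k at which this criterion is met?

|R_{1,1} − R_{0,0}| = 132.31212321 ≥ 5e-3
|R_{2,2} − R_{1,1}| = 6.55736486 ≥ 5e-3
|R_{3,3} − R_{2,2}| = 0.12939074 ≥ 5e-3
|R_{4,4} − R_{3,3}| = 0.00068413 < 5e-3

k = 4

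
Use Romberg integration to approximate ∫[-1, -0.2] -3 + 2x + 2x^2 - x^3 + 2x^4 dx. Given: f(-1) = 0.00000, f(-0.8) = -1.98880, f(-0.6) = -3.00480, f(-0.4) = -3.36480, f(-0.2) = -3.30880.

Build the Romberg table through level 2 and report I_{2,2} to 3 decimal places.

-2.049

I_{0,0} (trapezoid, 1 panel, h=0.8000): -1.32352
I_{1,0} (trapezoid, 2 panels, h=0.4000): -1.86368
I_{2,0} (trapezoid, 4 panels, h=0.2000): -2.00256
I_{1,1} = -1.86368 + (-1.86368 − (-1.32352))/3 = -2.04373
I_{2,1} = -2.00256 + (-2.00256 − (-1.86368))/3 = -2.04885
I_{2,2} = -2.04885 + (-2.04885 − (-2.04373))/15 = -2.04919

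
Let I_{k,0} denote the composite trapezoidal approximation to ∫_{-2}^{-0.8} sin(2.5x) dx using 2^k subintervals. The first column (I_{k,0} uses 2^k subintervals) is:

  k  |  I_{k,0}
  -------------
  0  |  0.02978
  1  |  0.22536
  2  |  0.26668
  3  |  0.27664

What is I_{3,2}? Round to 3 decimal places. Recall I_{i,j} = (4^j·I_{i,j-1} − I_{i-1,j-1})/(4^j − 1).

Richardson extrapolation on the trapezoidal column (denominator 4−1=3):
I_{2,1} = 0.26668 + (0.26668 − 0.22536)/3 = 0.28045
I_{3,1} = 0.27664 + (0.27664 − 0.26668)/3 = 0.27996
I_{3,2} = (16·0.27996 − 0.28045) / 15 = 0.27993
(Column j=1 coincides with Simpson's rule on the same nodes.)

0.280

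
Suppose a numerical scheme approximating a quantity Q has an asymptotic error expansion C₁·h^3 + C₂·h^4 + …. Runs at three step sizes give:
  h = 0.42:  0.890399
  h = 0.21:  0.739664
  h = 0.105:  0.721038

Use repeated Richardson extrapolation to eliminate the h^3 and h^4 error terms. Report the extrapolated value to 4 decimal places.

First eliminate the h^3 term (factor 2^3 = 8):
  B₁ = (8·0.739664 − 0.890399)/7 = 0.718130
  B₂ = (8·0.721038 − 0.739664)/7 = 0.718377
Then eliminate the h^4 term (factor 2^4 = 16):
  (16·0.718377 − 0.718130)/15 = 0.718393

0.7184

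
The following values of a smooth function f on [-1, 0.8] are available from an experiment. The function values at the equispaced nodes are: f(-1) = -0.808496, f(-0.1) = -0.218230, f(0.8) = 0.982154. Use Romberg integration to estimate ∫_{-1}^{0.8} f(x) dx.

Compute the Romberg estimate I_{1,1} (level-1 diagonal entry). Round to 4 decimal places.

I_{0,0} (trapezoid, 1 panel, h=1.8000): 0.156292
I_{1,0} (trapezoid, 2 panels, h=0.9000): -0.118261
I_{1,1} = -0.118261 + (-0.118261 − 0.156292)/3 = -0.209779

-0.2098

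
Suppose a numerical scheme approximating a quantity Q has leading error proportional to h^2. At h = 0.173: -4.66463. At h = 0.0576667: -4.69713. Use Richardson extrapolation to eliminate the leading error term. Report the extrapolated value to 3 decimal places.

-4.701

The leading error scales as h^2; refining by a factor of 3 reduces it by 3^2 = 9.
Extrapolated value = (9·A(h/3) − A(h)) / (9 − 1)
= (9·(-4.69713) − (-4.66463)) / 8
= -37.60954 / 8 = -4.70119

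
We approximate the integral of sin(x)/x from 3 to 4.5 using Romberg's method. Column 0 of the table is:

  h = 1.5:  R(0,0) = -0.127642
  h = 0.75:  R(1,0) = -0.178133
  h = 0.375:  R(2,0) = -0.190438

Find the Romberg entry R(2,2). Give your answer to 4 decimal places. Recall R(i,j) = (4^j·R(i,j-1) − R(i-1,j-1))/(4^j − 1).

Richardson extrapolation on the trapezoidal column (denominator 4−1=3):
R(1,1) = (4·(-0.178133) − (-0.127642)) / 3 = -0.194963
R(2,1) = (4·(-0.190438) − (-0.178133)) / 3 = -0.194540
R(2,2) = -0.194540 + (-0.194540 − (-0.194963))/15 = -0.194512

-0.1945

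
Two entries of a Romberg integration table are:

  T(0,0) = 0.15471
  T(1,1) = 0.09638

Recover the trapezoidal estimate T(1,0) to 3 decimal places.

From T(1,1) = (4·T(1,0) − T(0,0))/3, solve for T(1,0):
4·T(1,0) = 3·0.09638 + 0.15471 = 0.44385
T(1,0) = 0.11096

0.111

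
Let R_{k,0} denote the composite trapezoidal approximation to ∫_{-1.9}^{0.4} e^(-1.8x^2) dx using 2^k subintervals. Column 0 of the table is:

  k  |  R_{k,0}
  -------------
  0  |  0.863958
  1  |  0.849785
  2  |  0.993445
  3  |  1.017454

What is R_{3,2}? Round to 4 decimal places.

1.0244

R_{2,1} = (4·0.993445 − 0.849785) / 3 = 1.041332
R_{3,1} = (4·1.017454 − 0.993445) / 3 = 1.025457
R_{3,2} = (16·1.025457 − 1.041332) / 15 = 1.024399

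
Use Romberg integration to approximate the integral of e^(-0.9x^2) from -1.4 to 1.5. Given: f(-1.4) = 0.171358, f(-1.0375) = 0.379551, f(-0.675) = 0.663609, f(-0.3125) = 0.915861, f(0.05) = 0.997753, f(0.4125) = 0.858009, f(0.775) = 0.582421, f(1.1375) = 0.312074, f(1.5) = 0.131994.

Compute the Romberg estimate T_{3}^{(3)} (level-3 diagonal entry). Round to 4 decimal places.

T_{0}^{(0)} (trapezoid, 1 panel, h=2.9000): 0.439860
T_{1}^{(0)} (trapezoid, 2 panels, h=1.4500): 1.666672
T_{2}^{(0)} (trapezoid, 4 panels, h=0.7250): 1.736708
T_{3}^{(0)} (trapezoid, 8 panels, h=0.3625): 1.762096
T_{1}^{(1)} = 1.666672 + (1.666672 − 0.439860)/3 = 2.075609
T_{2}^{(1)} = 1.736708 + (1.736708 − 1.666672)/3 = 1.760053
T_{3}^{(1)} = 1.762096 + (1.762096 − 1.736708)/3 = 1.770559
T_{2}^{(2)} = 1.760053 + (1.760053 − 2.075609)/15 = 1.739016
T_{3}^{(2)} = 1.770559 + (1.770559 − 1.760053)/15 = 1.771259
T_{3}^{(3)} = 1.771259 + (1.771259 − 1.739016)/63 = 1.771771

1.7718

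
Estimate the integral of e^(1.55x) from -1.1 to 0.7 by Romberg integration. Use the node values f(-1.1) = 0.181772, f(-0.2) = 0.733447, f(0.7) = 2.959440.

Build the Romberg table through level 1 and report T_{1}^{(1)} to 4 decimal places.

1.8225

T_{0}^{(0)} (trapezoid, 1 panel, h=1.8000): 2.827091
T_{1}^{(0)} (trapezoid, 2 panels, h=0.9000): 2.073648
T_{1}^{(1)} = 2.073648 + (2.073648 − 2.827091)/3 = 1.822500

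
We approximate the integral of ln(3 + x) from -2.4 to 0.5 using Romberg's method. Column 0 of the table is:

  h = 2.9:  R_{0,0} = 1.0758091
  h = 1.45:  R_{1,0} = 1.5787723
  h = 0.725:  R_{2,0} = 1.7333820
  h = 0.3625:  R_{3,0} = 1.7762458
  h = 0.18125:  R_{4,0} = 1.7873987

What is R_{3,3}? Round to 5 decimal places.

1.79096

R_{1,1} = 1.5787723 + (1.5787723 − 1.0758091)/3 = 1.7464267
R_{2,1} = 1.7333820 + (1.7333820 − 1.5787723)/3 = 1.7849186
R_{3,1} = (4·1.7762458 − 1.7333820) / 3 = 1.7905337
R_{2,2} = (16·1.7849186 − 1.7464267) / 15 = 1.7874847
R_{3,2} = (16·1.7905337 − 1.7849186) / 15 = 1.7909080
R_{3,3} = 1.7909080 + (1.7909080 − 1.7874847)/63 = 1.7909623
(Column j=1 coincides with Simpson's rule on the same nodes.)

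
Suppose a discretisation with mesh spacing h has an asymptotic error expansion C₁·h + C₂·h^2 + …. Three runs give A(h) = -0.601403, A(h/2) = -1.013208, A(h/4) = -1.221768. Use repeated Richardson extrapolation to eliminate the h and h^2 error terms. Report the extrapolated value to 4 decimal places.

First eliminate the h term (factor 2^1 = 2):
  B₁ = (2·(-1.013208) − (-0.601403))/1 = -1.425013
  B₂ = (2·(-1.221768) − (-1.013208))/1 = -1.430328
Then eliminate the h^2 term (factor 2^2 = 4):
  (4·(-1.430328) − (-1.425013))/3 = -1.432100

-1.4321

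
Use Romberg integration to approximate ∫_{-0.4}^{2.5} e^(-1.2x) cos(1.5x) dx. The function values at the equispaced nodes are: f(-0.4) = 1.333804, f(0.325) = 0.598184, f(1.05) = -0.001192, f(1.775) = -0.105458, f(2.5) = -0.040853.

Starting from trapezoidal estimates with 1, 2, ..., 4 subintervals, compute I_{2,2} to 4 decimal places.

I_{0,0} (trapezoid, 1 panel, h=2.9000): 1.874779
I_{1,0} (trapezoid, 2 panels, h=1.4500): 0.935661
I_{2,0} (trapezoid, 4 panels, h=0.7250): 0.825057
I_{1,1} = 0.935661 + (0.935661 − 1.874779)/3 = 0.622622
I_{2,1} = 0.825057 + (0.825057 − 0.935661)/3 = 0.788189
I_{2,2} = 0.788189 + (0.788189 − 0.622622)/15 = 0.799227

0.7992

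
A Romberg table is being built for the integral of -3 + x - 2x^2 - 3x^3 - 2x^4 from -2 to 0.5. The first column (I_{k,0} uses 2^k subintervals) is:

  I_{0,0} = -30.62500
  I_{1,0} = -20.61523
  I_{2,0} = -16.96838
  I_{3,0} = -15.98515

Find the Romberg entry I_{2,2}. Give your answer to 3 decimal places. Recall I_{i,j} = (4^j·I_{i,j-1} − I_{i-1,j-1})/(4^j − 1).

-15.651

I_{1,1} = -20.61523 + (-20.61523 − (-30.62500))/3 = -17.27864
I_{2,1} = (4·(-16.96838) − (-20.61523)) / 3 = -15.75276
I_{2,2} = -15.75276 + (-15.75276 − (-17.27864))/15 = -15.65103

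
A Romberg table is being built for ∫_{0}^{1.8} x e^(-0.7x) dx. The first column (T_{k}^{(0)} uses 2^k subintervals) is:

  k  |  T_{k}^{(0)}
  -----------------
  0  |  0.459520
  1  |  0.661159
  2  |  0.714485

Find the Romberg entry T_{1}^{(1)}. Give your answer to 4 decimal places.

0.7284

Richardson extrapolation on the trapezoidal column (denominator 4−1=3):
T_{1}^{(1)} = (4·0.661159 − 0.459520) / 3 = 0.728372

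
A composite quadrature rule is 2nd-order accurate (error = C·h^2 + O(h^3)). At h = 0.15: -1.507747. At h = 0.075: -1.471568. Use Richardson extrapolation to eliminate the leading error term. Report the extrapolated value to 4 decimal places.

The leading error scales as h^2; refining by a factor of 2 reduces it by 2^2 = 4.
Extrapolated value = (4·A(h/2) − A(h)) / (4 − 1)
= (4·(-1.471568) − (-1.507747)) / 3
= -4.378525 / 3 = -1.459508

-1.4595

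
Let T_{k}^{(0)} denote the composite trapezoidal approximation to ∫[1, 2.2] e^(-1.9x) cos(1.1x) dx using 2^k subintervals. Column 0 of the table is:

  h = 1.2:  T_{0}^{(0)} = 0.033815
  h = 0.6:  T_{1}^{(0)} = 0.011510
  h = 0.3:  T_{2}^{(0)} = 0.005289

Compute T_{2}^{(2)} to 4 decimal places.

T_{1}^{(1)} = 0.011510 + (0.011510 − 0.033815)/3 = 0.004075
T_{2}^{(1)} = 0.005289 + (0.005289 − 0.011510)/3 = 0.003215
T_{2}^{(2)} = 0.003215 + (0.003215 − 0.004075)/15 = 0.003158
(Column j=1 coincides with Simpson's rule on the same nodes.)

0.0032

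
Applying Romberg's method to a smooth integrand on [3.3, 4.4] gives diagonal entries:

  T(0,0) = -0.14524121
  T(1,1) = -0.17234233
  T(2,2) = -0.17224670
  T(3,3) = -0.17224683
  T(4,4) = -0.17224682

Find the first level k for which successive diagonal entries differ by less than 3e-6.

|T(1,1) − T(0,0)| = 0.02710112 ≥ 3e-6
|T(2,2) − T(1,1)| = 0.00009563 ≥ 3e-6
|T(3,3) − T(2,2)| = 0.00000013 < 3e-6

k = 3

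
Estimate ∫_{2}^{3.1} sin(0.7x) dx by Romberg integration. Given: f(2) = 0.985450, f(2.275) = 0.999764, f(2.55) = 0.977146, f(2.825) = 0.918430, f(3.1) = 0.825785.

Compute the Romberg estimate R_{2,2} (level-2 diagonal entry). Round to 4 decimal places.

R_{0,0} (trapezoid, 1 panel, h=1.1000): 0.996179
R_{1,0} (trapezoid, 2 panels, h=0.5500): 1.035520
R_{2,0} (trapezoid, 4 panels, h=0.2750): 1.045263
R_{1,1} = 1.035520 + (1.035520 − 0.996179)/3 = 1.048634
R_{2,1} = 1.045263 + (1.045263 − 1.035520)/3 = 1.048511
R_{2,2} = 1.048511 + (1.048511 − 1.048634)/15 = 1.048503

1.0485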